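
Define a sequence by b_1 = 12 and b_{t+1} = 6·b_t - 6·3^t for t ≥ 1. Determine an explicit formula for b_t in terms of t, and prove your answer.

b_t = 2·3^t + 6^t

Computing the first terms: b_1 = 12, b_2 = 54, b_3 = 270. This suggests b_t = 2·3^t + 6^t.
For the base case t = 1: the formula gives 12 = 12 = b_1.
Suppose the result is true for t = k, so b_k = 2·3^k + 6^k.
Then b_{k+1} = 6·b_k - 6·3^k = 6·(2·3^k + 6^k) - 6·3^k = 2·3^(k + 1) + 6^(k + 1),
which is the claimed formula at t = k+1.
Hence, by induction on t, the claim holds for every t ≥ 1.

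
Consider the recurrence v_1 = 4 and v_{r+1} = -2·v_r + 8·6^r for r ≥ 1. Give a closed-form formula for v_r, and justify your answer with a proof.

Computing the first terms: v_1 = 4, v_2 = 40, v_3 = 208. This suggests v_r = (-2)^r + 6^r.
Base step (r = 1): the formula gives 4 = 4 = v_1.
Suppose the result is true for r = p, so v_p = (-2)^p + 6^p.
Then v_{p+1} = -2·v_p + 8·6^p = -2·((-2)^p + 6^p) + 8·6^p = (-2)^(p + 1) + 6^(p + 1),
which is the claimed formula at r = p+1.
By the principle of mathematical induction, the result holds for all r ≥ 1.

v_r = (-2)^r + 6^r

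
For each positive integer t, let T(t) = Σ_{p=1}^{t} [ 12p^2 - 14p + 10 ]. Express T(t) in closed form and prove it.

T(t) = t(4t^2 - t + 5)

We claim T(t) = t(4t^2 - t + 5) for all t ≥ 1.
For the base case t = 1: T(1) = 8, and the closed form gives 8. They agree.
Suppose the result is true for t = p, so T(p) = p(4p^2 - p + 5).
Then T(p+1) = T(p) + (12p^2 + 10p + 8) = (p(4p^2 - p + 5)) + (12p^2 + 10p + 8).
Simplifying, T(p+1) = (p + 1)(4p^2 + 7p + 8) = (p+1)(4(p+1)^2 - (p+1) + 5),
which is the closed form with t = p+1.
Hence, by induction on t, the claim holds for every t ≥ 1.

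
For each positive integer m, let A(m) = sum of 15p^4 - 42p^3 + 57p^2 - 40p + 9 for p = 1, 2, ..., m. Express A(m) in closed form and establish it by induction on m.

A(m) = m(3m^4 - 3m^3 + 3m^2 - 2m - 2)

We claim A(m) = m(3m^4 - 3m^3 + 3m^2 - 2m - 2) for all m ≥ 1.
Base step (m = 1): A(1) = -1, and the closed form gives -1. They agree.
Suppose the result is true for m = p, so A(p) = p(3p^4 - 3p^3 + 3p^2 - 2p - 2).
Then A(p+1) = A(p) + (15p^4 + 18p^3 + 21p^2 + 8p - 1) = (p(3p^4 - 3p^3 + 3p^2 - 2p - 2)) + (15p^4 + 18p^3 + 21p^2 + 8p - 1).
Simplifying, A(p+1) = (p + 1)(3p^4 + 9p^3 + 12p^2 + 7p - 1) = (p+1)(3(p+1)^4 - 3(p+1)^3 + 3(p+1)^2 - 2(p+1) - 2),
which is the closed form with m = p+1.
This completes the induction.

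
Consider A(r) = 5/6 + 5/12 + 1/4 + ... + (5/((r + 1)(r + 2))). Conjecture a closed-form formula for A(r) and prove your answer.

A(r) = 5r/(2(r + 2))

We claim A(r) = 5r/(2(r + 2)) for all r ≥ 1.
When r = 1: A(1) = 5/6, and the closed form gives 5/6. They agree.
Inductive step: assume the claim holds for r = k, so A(k) = 5k/(2(k + 2)).
Then A(k+1) = A(k) + (5/((k + 2)(k + 3))) = (5k/(2(k + 2))) + (5/((k + 2)(k + 3))).
Simplifying, A(k+1) = 5(k + 1)/(2(k + 3)) = 5(k+1)/(2((k+1) + 2)),
which is the closed form with r = k+1.
By induction, the statement is established for all r ≥ 1.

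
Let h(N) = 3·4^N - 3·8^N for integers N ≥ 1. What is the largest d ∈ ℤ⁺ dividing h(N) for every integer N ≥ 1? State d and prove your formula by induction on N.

d = 12

Computing the first values: h(1) = -12 and h(2) = -144; gcd(-12, -144) = 12, so d ≤ 12.
We prove 12 | 3·4^N - 3·8^N for all N ≥ 1 by induction on N.
For the base case N = 1: h(1) = -12 = 12·(-1), so 12 | h(1).
Inductive step: suppose the statement holds for some m ≥ 1, i.e. 12 | h(m). Then
h(m+1) − 8·h(m) = (3·4^(m+1) - 3·8^(m+1)) − 8·(3·4^m - 3·8^m) = (3)·4^m·(4 − 8) = (-12)·4^m. Since 12 | h(m) by the inductive hypothesis, 12 | 8·h(m); and 12 | -12 since -12 = 12·-1. Therefore 12 | h(m+1).
By induction, the statement is established for all N ≥ 1.
Therefore the largest such d is 12.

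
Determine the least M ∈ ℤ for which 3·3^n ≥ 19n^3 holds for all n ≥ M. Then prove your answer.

M = 7

At n = 6: 2187 < 4104, so the inequality fails and M ≥ 7. We prove 3·3^n ≥ 19n^3 for all n ≥ 7.
Base step (n = 7): 3·3^n = 6561 and 19n^3 = 6517, so 6561 ≥ 6517.
Suppose the result is true for n = i, so 3·3^i ≥ 19i^3.
Then 3·3^(i + 1) = 3·(3·3^i) ≥ 3·(19i^3).
Also, for i ≥ 7 we have 3·(19i^3) ≥ 19(i+1)^3, since 3 ≥ (1 + 1/i)^3 for all i ≥ 7.
Combining, 3·3^(i + 1) ≥ 19(i+1)^3.
By induction, the statement is established for all n ≥ 7.
Hence the smallest such M is 7.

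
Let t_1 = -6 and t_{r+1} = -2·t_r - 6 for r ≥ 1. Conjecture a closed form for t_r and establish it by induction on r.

Computing the first terms: t_1 = -6, t_2 = 6, t_3 = -18. This suggests t_r = -(-2)^(r + 1) - 2.
When r = 1: the formula gives -6 = -6 = t_1.
Inductive step: suppose the statement holds for some j ≥ 1, so t_j = -(-2)^(j + 1) - 2.
Then t_{j+1} = -2·t_j - 6 = -2·(-(-2)^(j + 1) - 2) - 6 = -(-2)^(j + 2) - 2 = -(-2)^((j+1) + 1) - 2,
which is the claimed formula at r = j+1.
By the principle of mathematical induction, the result holds for all r ≥ 1.

t_r = -(-2)^(r + 1) - 2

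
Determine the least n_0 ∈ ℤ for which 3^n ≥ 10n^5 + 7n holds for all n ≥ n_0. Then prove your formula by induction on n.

At n = 14: 4782969 < 5378338, so the inequality fails and n_0 ≥ 15. We prove 3^n ≥ 10n^5 + 7n for all n ≥ 15.
Base case (n = 15): 3^n = 14348907 and 10n^5 + 7n = 7593855, so 14348907 ≥ 7593855.
Inductive step: assume the claim holds for n = k, so 3^k ≥ 10k^5 + 7k.
Then 3^(k + 1) = 3·(3^k) ≥ 3·(10k^5 + 7k).
Also, for k ≥ 15 we have 3·(10k^5 + 7k) ≥ 10(k+1)^5 + 7(k+1), since 3·(10k^5 + 7k) − (10(k+1)^5 + 7(k+1)) = 20k^5 - 50k^4 - 100k^3 - 100k^2 - 36k - 17, which is nonnegative for all k ≥ 15.
Combining, 3^(k + 1) ≥ 10(k+1)^5 + 7(k+1).
Hence, by induction on n, the claim holds for every n ≥ 15.
Hence the smallest such n_0 is 15.

n_0 = 15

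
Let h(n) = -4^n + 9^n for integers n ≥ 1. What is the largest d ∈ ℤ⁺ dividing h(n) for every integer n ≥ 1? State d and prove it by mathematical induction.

Computing the first values: h(1) = 5 and h(2) = 65; gcd(5, 65) = 5, so d ≤ 5.
We prove 5 | -4^n + 9^n for all n ≥ 1 by induction on n.
When n = 1: h(1) = 5 = 5·(1), so 5 | h(1).
Inductive step: suppose the statement holds for some r ≥ 1, i.e. 5 | h(r). Then
9^{r+1} − 4^{r+1} = 9·9^r − 4·4^r = 9·(9^r − 4^r) + (5)·4^r. The first term is divisible by 5 by the inductive hypothesis, and the second term (5)·4^r is divisible by 5 since 5 | 5. Hence 5 | h(r+1).
By induction, the statement is established for all n ≥ 1.
Therefore the largest such d is 5.

d = 5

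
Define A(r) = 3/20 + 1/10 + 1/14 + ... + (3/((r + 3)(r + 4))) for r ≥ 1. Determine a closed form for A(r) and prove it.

A(r) = 3r/(4(r + 4))

We claim A(r) = 3r/(4(r + 4)) for all r ≥ 1.
Base step (r = 1): A(1) = 3/20, and the closed form gives 3/20. They agree.
Inductive step: suppose the statement holds for some j ≥ 1, so A(j) = 3j/(4(j + 4)).
Then A(j+1) = A(j) + (3/((j + 4)(j + 5))) = (3j/(4(j + 4))) + (3/((j + 4)(j + 5))).
Simplifying, A(j+1) = 3(j + 1)/(4(j + 5)) = 3(j+1)/(4((j+1) + 4)),
which is the closed form with r = j+1.
This completes the induction.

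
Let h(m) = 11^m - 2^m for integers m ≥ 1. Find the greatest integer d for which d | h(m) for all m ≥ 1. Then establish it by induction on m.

d = 9

Computing the first values: h(1) = 9 and h(2) = 117; gcd(9, 117) = 9, so d ≤ 9.
We prove 9 | 11^m - 2^m for all m ≥ 1 by induction on m.
Base step (m = 1): h(1) = 9 = 9·(1), so 9 | h(1).
Suppose the result is true for m = r, i.e. 9 | h(r). Then
11^{r+1} − 2^{r+1} = 11·11^r − 2·2^r = 11·(11^r − 2^r) + (9)·2^r. The first term is divisible by 9 by the inductive hypothesis, and the second term (9)·2^r is divisible by 9 since 9 | 9. Hence 9 | h(r+1).
By induction, the statement is established for all m ≥ 1.
Therefore the largest such d is 9.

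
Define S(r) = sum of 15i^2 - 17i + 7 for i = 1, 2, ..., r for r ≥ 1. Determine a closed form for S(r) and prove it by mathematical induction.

S(r) = r(5r^2 - r + 1)

We claim S(r) = r(5r^2 - r + 1) for all r ≥ 1.
Base step (r = 1): S(1) = 5, and the closed form gives 5. They agree.
For the inductive step, assume it holds for an arbitrary i ≥ 1, so S(i) = i(5i^2 - i + 1).
Then S(i+1) = S(i) + (15i^2 + 13i + 5) = (i(5i^2 - i + 1)) + (15i^2 + 13i + 5).
Simplifying, S(i+1) = (i + 1)(5i^2 + 9i + 5) = (i+1)(5(i+1)^2 - (i+1) + 1),
which is the closed form with r = i+1.
Hence, by induction on r, the claim holds for every r ≥ 1.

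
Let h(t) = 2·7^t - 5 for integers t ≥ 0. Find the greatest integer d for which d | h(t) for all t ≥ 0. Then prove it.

Computing the first values: h(0) = -3 and h(1) = 9; gcd(-3, 9) = 3, so d ≤ 3.
We prove 3 | 2·7^t - 5 for all t ≥ 0 by induction on t.
For the base case t = 0: h(0) = -3 = 3·(-1), so 3 | h(0).
Suppose the result is true for t = p, i.e. 3 | h(p). Then
h(p+1) = 2·7^(p+1) - 5 = 7·(2·7^p - 5) + 30 = 7·h(p) + 30. The first term is divisible by 3 by the inductive hypothesis, and 30 is divisible by 3. Hence 3 | h(p+1).
Hence, by induction on t, the claim holds for every t ≥ 0.
Therefore the largest such d is 3.

d = 3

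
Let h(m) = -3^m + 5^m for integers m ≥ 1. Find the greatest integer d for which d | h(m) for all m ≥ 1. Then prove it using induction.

d = 2

Computing the first values: h(1) = 2 and h(2) = 16; gcd(2, 16) = 2, so d ≤ 2.
We prove 2 | -3^m + 5^m for all m ≥ 1 by induction on m.
For the base case m = 1: h(1) = 2 = 2·(1), so 2 | h(1).
Suppose the result is true for m = j, i.e. 2 | h(j). Then
5^{j+1} − 3^{j+1} = 5·5^j − 3·3^j = 5·(5^j − 3^j) + (2)·3^j. The first term is divisible by 2 by the inductive hypothesis, and the second term (2)·3^j is divisible by 2 since 2 | 2. Hence 2 | h(j+1).
Hence, by induction on m, the claim holds for every m ≥ 1.
Therefore the largest such d is 2.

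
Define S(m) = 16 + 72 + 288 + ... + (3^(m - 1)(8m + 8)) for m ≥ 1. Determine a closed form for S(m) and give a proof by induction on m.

S(m) = 2·3^m(2m + 1) - 2

We claim S(m) = 2·3^m(2m + 1) - 2 for all m ≥ 1.
When m = 1: S(1) = 16, and the closed form gives 16. They agree.
Inductive step: suppose the statement holds for some p ≥ 1, so S(p) = 2·3^p(2p + 1) - 2.
Then S(p+1) = S(p) + (8·3^p(p + 2)) = (2·3^p(2p + 1) - 2) + (8·3^p(p + 2)).
Simplifying, S(p+1) = 12·3^p·p + 18·3^p - 2 = 2·3^(p+1)(2(p+1) + 1) - 2,
which is the closed form with m = p+1.
By the principle of mathematical induction, the result holds for all m ≥ 1.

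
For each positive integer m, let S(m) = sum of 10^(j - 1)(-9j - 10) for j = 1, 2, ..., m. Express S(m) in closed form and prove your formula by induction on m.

S(m) = -10^m(m + 1) + 1

We claim S(m) = -10^m(m + 1) + 1 for all m ≥ 1.
For the base case m = 1: S(1) = -19, and the closed form gives -19. They agree.
Inductive step: assume the claim holds for m = j, so S(j) = -10^j(j + 1) + 1.
Then S(j+1) = S(j) + (10^j(-9j - 19)) = (-10^j(j + 1) + 1) + (10^j(-9j - 19)).
Simplifying, S(j+1) = -10·10^j·j - 20·10^j + 1 = -10^(j+1)((j+1) + 1) + 1,
which is the closed form with m = j+1.
This completes the induction.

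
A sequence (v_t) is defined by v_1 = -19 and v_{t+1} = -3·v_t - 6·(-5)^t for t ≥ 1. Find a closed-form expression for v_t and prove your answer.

Computing the first terms: v_1 = -19, v_2 = 87, v_3 = -411. This suggests v_t = -4(-3)^(t - 1) + 3(-5)^t.
When t = 1: the formula gives -19 = -19 = v_1.
Inductive step: suppose the statement holds for some p ≥ 1, so v_p = -4(-3)^(p - 1) + 3(-5)^p.
Then v_{p+1} = -3·v_p - 6·(-5)^p = -3·(-4(-3)^(p - 1) + 3(-5)^p) - 6·(-5)^p = -4(-3)^p + 3(-5)^(p + 1) = -4(-3)^((p+1) - 1) + 3(-5)^(p+1),
which is the claimed formula at t = p+1.
Hence, by induction on t, the claim holds for every t ≥ 1.

v_t = -4(-3)^(t - 1) + 3(-5)^t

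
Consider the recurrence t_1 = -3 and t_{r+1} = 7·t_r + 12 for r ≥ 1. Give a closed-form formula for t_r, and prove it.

Computing the first terms: t_1 = -3, t_2 = -9, t_3 = -51. This suggests t_r = -7^(r - 1) - 2.
Base case (r = 1): the formula gives -3 = -3 = t_1.
For the inductive step, assume it holds for an arbitrary k ≥ 1, so t_k = -7^(k - 1) - 2.
Then t_{k+1} = 7·t_k + 12 = 7·(-7^(k - 1) - 2) + 12 = -7^k - 2 = -7^((k+1) - 1) - 2,
which is the claimed formula at r = k+1.
By induction, the statement is established for all r ≥ 1.

t_r = -7^(r - 1) - 2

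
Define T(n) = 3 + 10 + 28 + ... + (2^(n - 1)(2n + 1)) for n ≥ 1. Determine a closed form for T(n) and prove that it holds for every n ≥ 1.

We claim T(n) = 2^n(2n - 1) + 1 for all n ≥ 1.
Base case (n = 1): T(1) = 3, and the closed form gives 3. They agree.
Inductive step: suppose the statement holds for some i ≥ 1, so T(i) = 2^i(2i - 1) + 1.
Then T(i+1) = T(i) + (2^i(2i + 3)) = (2^i(2i - 1) + 1) + (2^i(2i + 3)).
Simplifying, T(i+1) = 2^(i + 1) + 2^(i + 2)i + 1 = 2^(i+1)(2(i+1) - 1) + 1,
which is the closed form with n = i+1.
Hence, by induction on n, the claim holds for every n ≥ 1.

T(n) = 2^n(2n - 1) + 1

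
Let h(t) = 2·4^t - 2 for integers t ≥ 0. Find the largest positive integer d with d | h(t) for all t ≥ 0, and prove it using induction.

d = 6

Computing the first values: h(0) = 0 and h(1) = 6; gcd(0, 6) = 6, so d ≤ 6.
We prove 6 | 2·4^t - 2 for all t ≥ 0 by induction on t.
For the base case t = 0: h(0) = 0 = 6·(0), so 6 | h(0).
For the inductive step, assume it holds for an arbitrary m ≥ 0, i.e. 6 | h(m). Then
h(m+1) = 2·4^(m+1) - 2 = 4·(2·4^m - 2) + 6 = 4·h(m) + 6. The first term is divisible by 6 by the inductive hypothesis, and 6 is divisible by 6. Hence 6 | h(m+1).
Hence, by induction on t, the claim holds for every t ≥ 0.
Therefore the largest such d is 6.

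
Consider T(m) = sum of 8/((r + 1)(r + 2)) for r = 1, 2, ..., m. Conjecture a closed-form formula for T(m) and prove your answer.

We claim T(m) = 4m/(m + 2) for all m ≥ 1.
Base step (m = 1): T(1) = 4/3, and the closed form gives 4/3. They agree.
Inductive step: assume the claim holds for m = r, so T(r) = 4r/(r + 2).
Then T(r+1) = T(r) + (8/((r + 2)(r + 3))) = (4r/(r + 2)) + (8/((r + 2)(r + 3))).
Simplifying, T(r+1) = 4(r + 1)/(r + 3) = 4(r+1)/((r+1) + 2),
which is the closed form with m = r+1.
By the principle of mathematical induction, the result holds for all m ≥ 1.

T(m) = 4m/(m + 2)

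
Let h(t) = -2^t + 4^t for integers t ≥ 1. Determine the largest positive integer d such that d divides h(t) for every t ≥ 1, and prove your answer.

d = 2

Computing the first values: h(1) = 2 and h(2) = 12; gcd(2, 12) = 2, so d ≤ 2.
We prove 2 | -2^t + 4^t for all t ≥ 1 by induction on t.
When t = 1: h(1) = 2 = 2·(1), so 2 | h(1).
Inductive step: assume the claim holds for t = j, i.e. 2 | h(j). Then
4^{j+1} − 2^{j+1} = 4·4^j − 2·2^j = 4·(4^j − 2^j) + (2)·2^j. The first term is divisible by 2 by the inductive hypothesis, and the second term (2)·2^j is divisible by 2 since 2 | 2. Hence 2 | h(j+1).
By the principle of mathematical induction, the result holds for all t ≥ 1.
Therefore the largest such d is 2.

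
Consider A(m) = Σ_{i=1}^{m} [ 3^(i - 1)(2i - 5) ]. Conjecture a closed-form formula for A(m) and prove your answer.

We claim A(m) = 3^m(m - 3) + 3 for all m ≥ 1.
For the base case m = 1: A(1) = -3, and the closed form gives -3. They agree.
For the inductive step, assume it holds for an arbitrary i ≥ 1, so A(i) = 3^i(i - 3) + 3.
Then A(i+1) = A(i) + (3^i(2i - 3)) = (3^i(i - 3) + 3) + (3^i(2i - 3)).
Simplifying, A(i+1) = 3·3^i·i - 6·3^i + 3 = 3^(i+1)((i+1) - 3) + 3,
which is the closed form with m = i+1.
This completes the induction.

A(m) = 3^m(m - 3) + 3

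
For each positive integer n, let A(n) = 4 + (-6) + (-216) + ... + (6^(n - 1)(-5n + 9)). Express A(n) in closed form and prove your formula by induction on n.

A(n) = 6^n(-n + 2) - 2

We claim A(n) = 6^n(-n + 2) - 2 for all n ≥ 1.
When n = 1: A(1) = 4, and the closed form gives 4. They agree.
Inductive step: suppose the statement holds for some i ≥ 1, so A(i) = 6^i(-i + 2) - 2.
Then A(i+1) = A(i) + (6^i(-5i + 4)) = (6^i(-i + 2) - 2) + (6^i(-5i + 4)).
Simplifying, A(i+1) = -6·6^i·i + 6·6^i - 2 = 6^(i+1)(-(i+1) + 2) - 2,
which is the closed form with n = i+1.
By induction, the statement is established for all n ≥ 1.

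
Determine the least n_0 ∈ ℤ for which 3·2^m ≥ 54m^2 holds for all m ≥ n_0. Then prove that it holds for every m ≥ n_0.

n_0 = 12

At m = 11: 6144 < 6534, so the inequality fails and n_0 ≥ 12. We prove 3·2^m ≥ 54m^2 for all m ≥ 12.
Base step (m = 12): 3·2^m = 12288 and 54m^2 = 7776, so 12288 ≥ 7776.
Inductive step: suppose the statement holds for some j ≥ 12, so 3·2^j ≥ 54j^2.
Then 3·2^(j + 1) = 2·(3·2^j) ≥ 2·(54j^2).
Also, for j ≥ 12 we have 2·(54j^2) ≥ 54(j+1)^2, since 2 ≥ (1 + 1/j)^2 for all j ≥ 12.
Combining, 3·2^(j + 1) ≥ 54(j+1)^2.
By the principle of mathematical induction, the result holds for all m ≥ 12.
Hence the smallest such n_0 is 12.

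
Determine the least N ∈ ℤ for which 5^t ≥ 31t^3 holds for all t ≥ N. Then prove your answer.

At t = 5: 3125 < 3875, so the inequality fails and N ≥ 6. We prove 5^t ≥ 31t^3 for all t ≥ 6.
Base case (t = 6): 5^t = 15625 and 31t^3 = 6696, so 15625 ≥ 6696.
Suppose the result is true for t = m, so 5^m ≥ 31m^3.
Then 5^(m + 1) = 5·(5^m) ≥ 5·(31m^3).
Also, for m ≥ 6 we have 5·(31m^3) ≥ 31(m+1)^3, since 5 ≥ (1 + 1/m)^3 for all m ≥ 6.
Combining, 5^(m + 1) ≥ 31(m+1)^3.
By the principle of mathematical induction, the result holds for all t ≥ 6.
Hence the smallest such N is 6.

N = 6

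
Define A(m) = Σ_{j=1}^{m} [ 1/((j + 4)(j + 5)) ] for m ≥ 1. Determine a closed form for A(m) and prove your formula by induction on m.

A(m) = m/(5(m + 5))

We claim A(m) = m/(5(m + 5)) for all m ≥ 1.
When m = 1: A(1) = 1/30, and the closed form gives 1/30. They agree.
Inductive step: suppose the statement holds for some j ≥ 1, so A(j) = j/(5(j + 5)).
Then A(j+1) = A(j) + (1/((j + 5)(j + 6))) = (j/(5(j + 5))) + (1/((j + 5)(j + 6))).
Simplifying, A(j+1) = (j + 1)/(5(j + 6)) = (j+1)/(5((j+1) + 5)),
which is the closed form with m = j+1.
By the principle of mathematical induction, the result holds for all m ≥ 1.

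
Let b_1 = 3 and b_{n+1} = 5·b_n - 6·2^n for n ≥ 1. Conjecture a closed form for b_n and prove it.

Computing the first terms: b_1 = 3, b_2 = 3, b_3 = -9. This suggests b_n = 2^(n + 1) - 5^(n - 1).
For the base case n = 1: the formula gives 3 = 3 = b_1.
For the inductive step, assume it holds for an arbitrary k ≥ 1, so b_k = 2^(k + 1) - 5^(k - 1).
Then b_{k+1} = 5·b_k - 6·2^k = 5·(2^(k + 1) - 5^(k - 1)) - 6·2^k = 2^(k + 2) - 5^k = 2^((k+1) + 1) - 5^((k+1) - 1),
which is the claimed formula at n = k+1.
This completes the induction.

b_n = 2^(n + 1) - 5^(n - 1)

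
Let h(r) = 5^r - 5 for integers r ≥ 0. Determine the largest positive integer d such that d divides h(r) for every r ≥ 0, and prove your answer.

d = 4

Computing the first values: h(0) = -4 and h(1) = 0; gcd(-4, 0) = 4, so d ≤ 4.
We prove 4 | 5^r - 5 for all r ≥ 0 by induction on r.
Base step (r = 0): h(0) = -4 = 4·(-1), so 4 | h(0).
Inductive step: suppose the statement holds for some j ≥ 0, i.e. 4 | h(j). Then
h(j+1) = 5^(j+1) - 5 = 5·(5^j - 5) + 20 = 5·h(j) + 20. The first term is divisible by 4 by the inductive hypothesis, and 20 is divisible by 4. Hence 4 | h(j+1).
By the principle of mathematical induction, the result holds for all r ≥ 0.
Therefore the largest such d is 4.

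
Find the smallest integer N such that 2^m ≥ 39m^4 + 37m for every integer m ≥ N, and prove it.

N = 24

At m = 23: 8388608 < 10914650, so the inequality fails and N ≥ 24. We prove 2^m ≥ 39m^4 + 37m for all m ≥ 24.
Base case (m = 24): 2^m = 16777216 and 39m^4 + 37m = 12940152, so 16777216 ≥ 12940152.
Suppose the result is true for m = k, so 2^k ≥ 39k^4 + 37k.
Then 2^(k + 1) = 2·(2^k) ≥ 2·(39k^4 + 37k).
Also, for k ≥ 24 we have 2·(39k^4 + 37k) ≥ 39(k+1)^4 + 37(k+1), since 2·(39k^4 + 37k) − (39(k+1)^4 + 37(k+1)) = 39k^4 - 156k^3 - 234k^2 - 119k - 76, which is nonnegative for all k ≥ 24.
Combining, 2^(k + 1) ≥ 39(k+1)^4 + 37(k+1).
Hence, by induction on m, the claim holds for every m ≥ 24.
Hence the smallest such N is 24.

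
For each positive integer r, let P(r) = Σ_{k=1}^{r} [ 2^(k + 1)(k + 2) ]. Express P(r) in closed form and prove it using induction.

P(r) = 4·2^r(r + 1) - 4

We claim P(r) = 4·2^r(r + 1) - 4 for all r ≥ 1.
For the base case r = 1: P(1) = 12, and the closed form gives 12. They agree.
Inductive step: assume the claim holds for r = k, so P(k) = 4·2^k(k + 1) - 4.
Then P(k+1) = P(k) + (2^(k + 2)(k + 3)) = (4·2^k(k + 1) - 4) + (2^(k + 2)(k + 3)).
Simplifying, P(k+1) = 8·2^k·k + 16·2^k - 4 = 4·2^(k+1)((k+1) + 1) - 4,
which is the closed form with r = k+1.
By induction, the statement is established for all r ≥ 1.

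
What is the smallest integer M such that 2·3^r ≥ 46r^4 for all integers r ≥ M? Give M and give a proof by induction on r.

M = 12

At r = 11: 354294 < 673486, so the inequality fails and M ≥ 12. We prove 2·3^r ≥ 46r^4 for all r ≥ 12.
When r = 12: 2·3^r = 1062882 and 46r^4 = 953856, so 1062882 ≥ 953856.
For the inductive step, assume it holds for an arbitrary j ≥ 12, so 2·3^j ≥ 46j^4.
Then 2·3^(j + 1) = 3·(2·3^j) ≥ 3·(46j^4).
Also, for j ≥ 12 we have 3·(46j^4) ≥ 46(j+1)^4, since 3 ≥ (1 + 1/j)^4 for all j ≥ 12.
Combining, 2·3^(j + 1) ≥ 46(j+1)^4.
Hence, by induction on r, the claim holds for every r ≥ 12.
Hence the smallest such M is 12.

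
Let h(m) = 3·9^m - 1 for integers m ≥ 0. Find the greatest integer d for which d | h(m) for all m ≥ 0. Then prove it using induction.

Computing the first values: h(0) = 2 and h(1) = 26; gcd(2, 26) = 2, so d ≤ 2.
We prove 2 | 3·9^m - 1 for all m ≥ 0 by induction on m.
When m = 0: h(0) = 2 = 2·(1), so 2 | h(0).
Inductive step: suppose the statement holds for some p ≥ 0, i.e. 2 | h(p). Then
h(p+1) = 3·9^(p+1) - 1 = 9·(3·9^p - 1) + 8 = 9·h(p) + 8. The first term is divisible by 2 by the inductive hypothesis, and 8 is divisible by 2. Hence 2 | h(p+1).
By the principle of mathematical induction, the result holds for all m ≥ 0.
Therefore the largest such d is 2.

d = 2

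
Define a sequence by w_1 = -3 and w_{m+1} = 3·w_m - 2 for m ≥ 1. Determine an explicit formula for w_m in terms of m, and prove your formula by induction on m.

w_m = -4·3^(m - 1) + 1

Computing the first terms: w_1 = -3, w_2 = -11, w_3 = -35. This suggests w_m = -4·3^(m - 1) + 1.
Base case (m = 1): the formula gives -3 = -3 = w_1.
Suppose the result is true for m = k, so w_k = -4·3^(k - 1) + 1.
Then w_{k+1} = 3·w_k - 2 = 3·(-4·3^(k - 1) + 1) - 2 = -4·3^k + 1 = -4·3^((k+1) - 1) + 1,
which is the claimed formula at m = k+1.
By induction, the statement is established for all m ≥ 1.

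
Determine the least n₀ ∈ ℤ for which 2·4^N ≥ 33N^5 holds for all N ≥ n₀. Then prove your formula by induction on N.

At N = 10: 2097152 < 3300000, so the inequality fails and n₀ ≥ 11. We prove 2·4^N ≥ 33N^5 for all N ≥ 11.
Base step (N = 11): 2·4^N = 8388608 and 33N^5 = 5314683, so 8388608 ≥ 5314683.
Suppose the result is true for N = i, so 2·4^i ≥ 33i^5.
Then 2·4^(i + 1) = 4·(2·4^i) ≥ 4·(33i^5).
Also, for i ≥ 11 we have 4·(33i^5) ≥ 33(i+1)^5, since 4 ≥ (1 + 1/i)^5 for all i ≥ 11.
Combining, 2·4^(i + 1) ≥ 33(i+1)^5.
By induction, the statement is established for all N ≥ 11.
Hence the smallest such n₀ is 11.

n₀ = 11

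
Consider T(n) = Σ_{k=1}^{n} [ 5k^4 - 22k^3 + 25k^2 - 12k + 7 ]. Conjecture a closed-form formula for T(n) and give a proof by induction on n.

T(n) = n(n^4 - 3n^3 - n^2 + n + 5)

We claim T(n) = n(n^4 - 3n^3 - n^2 + n + 5) for all n ≥ 1.
When n = 1: T(1) = 3, and the closed form gives 3. They agree.
Suppose the result is true for n = k, so T(k) = k(k^4 - 3k^3 - k^2 + k + 5).
Then T(k+1) = T(k) + (5k^4 - 2k^3 - 11k^2 - 8k + 3) = (k(k^4 - 3k^3 - k^2 + k + 5)) + (5k^4 - 2k^3 - 11k^2 - 8k + 3).
Simplifying, T(k+1) = (k + 1)(k^4 + k^3 - 4k^2 - 6k + 3) = (k+1)((k+1)^4 - 3(k+1)^3 - (k+1)^2 + (k+1) + 5),
which is the closed form with n = k+1.
By the principle of mathematical induction, the result holds for all n ≥ 1.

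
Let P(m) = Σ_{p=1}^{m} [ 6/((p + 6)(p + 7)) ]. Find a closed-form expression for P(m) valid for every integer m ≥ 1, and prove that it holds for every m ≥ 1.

P(m) = 6m/(7(m + 7))

We claim P(m) = 6m/(7(m + 7)) for all m ≥ 1.
Base step (m = 1): P(1) = 3/28, and the closed form gives 3/28. They agree.
For the inductive step, assume it holds for an arbitrary p ≥ 1, so P(p) = 6p/(7(p + 7)).
Then P(p+1) = P(p) + (6/((p + 7)(p + 8))) = (6p/(7(p + 7))) + (6/((p + 7)(p + 8))).
Simplifying, P(p+1) = 6(p + 1)/(7(p + 8)) = 6(p+1)/(7((p+1) + 7)),
which is the closed form with m = p+1.
By the principle of mathematical induction, the result holds for all m ≥ 1.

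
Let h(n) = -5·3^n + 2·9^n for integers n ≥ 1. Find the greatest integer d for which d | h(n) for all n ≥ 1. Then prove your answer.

d = 3

Computing the first values: h(1) = 3 and h(2) = 117; gcd(3, 117) = 3, so d ≤ 3.
We prove 3 | -5·3^n + 2·9^n for all n ≥ 1 by induction on n.
When n = 1: h(1) = 3 = 3·(1), so 3 | h(1).
Suppose the result is true for n = j, i.e. 3 | h(j). Then
h(j+1) − 9·h(j) = (-5·3^(j+1) + 2·9^(j+1)) − 9·(-5·3^j + 2·9^j) = (-5)·3^j·(3 − 9) = (30)·3^j. Since 3 | h(j) by the inductive hypothesis, 3 | 9·h(j); and 3 | 30 since 30 = 3·10. Therefore 3 | h(j+1).
By induction, the statement is established for all n ≥ 1.
Therefore the largest such d is 3.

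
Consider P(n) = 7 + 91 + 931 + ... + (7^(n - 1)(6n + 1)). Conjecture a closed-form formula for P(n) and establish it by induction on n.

We claim P(n) = 7^n·n for all n ≥ 1.
For the base case n = 1: P(1) = 7, and the closed form gives 7. They agree.
Suppose the result is true for n = k, so P(k) = 7^k·k.
Then P(k+1) = P(k) + (7^k(6k + 7)) = (7^k·k) + (7^k(6k + 7)).
Simplifying, P(k+1) = 7^(k + 1)(k + 1) = 7^(k+1)·(k+1),
which is the closed form with n = k+1.
By induction, the statement is established for all n ≥ 1.

P(n) = 7^n·n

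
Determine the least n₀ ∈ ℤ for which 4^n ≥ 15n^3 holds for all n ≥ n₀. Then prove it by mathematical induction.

At n = 5: 1024 < 1875, so the inequality fails and n₀ ≥ 6. We prove 4^n ≥ 15n^3 for all n ≥ 6.
For the base case n = 6: 4^n = 4096 and 15n^3 = 3240, so 4096 ≥ 3240.
For the inductive step, assume it holds for an arbitrary j ≥ 6, so 4^j ≥ 15j^3.
Then 4^(j + 1) = 4·(4^j) ≥ 4·(15j^3).
Also, for j ≥ 6 we have 4·(15j^3) ≥ 15(j+1)^3, since 4 ≥ (1 + 1/j)^3 for all j ≥ 6.
Combining, 4^(j + 1) ≥ 15(j+1)^3.
This completes the induction.
Hence the smallest such n₀ is 6.

n₀ = 6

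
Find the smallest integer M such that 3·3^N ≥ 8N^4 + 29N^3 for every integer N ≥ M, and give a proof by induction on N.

At N = 9: 59049 < 73629, so the inequality fails and M ≥ 10. We prove 3·3^N ≥ 8N^4 + 29N^3 for all N ≥ 10.
Base case (N = 10): 3·3^N = 177147 and 8N^4 + 29N^3 = 109000, so 177147 ≥ 109000.
Inductive step: assume the claim holds for N = j, so 3·3^j ≥ 8j^4 + 29j^3.
Then 3·3^(j + 1) = 3·(3·3^j) ≥ 3·(8j^4 + 29j^3).
Also, for j ≥ 10 we have 3·(8j^4 + 29j^3) ≥ 8(j+1)^4 + 29(j+1)^3, since 3·(8j^4 + 29j^3) − (8(j+1)^4 + 29(j+1)^3) = 16j^4 + 26j^3 - 135j^2 - 119j - 37, which is nonnegative for all j ≥ 10.
Combining, 3·3^(j + 1) ≥ 8(j+1)^4 + 29(j+1)^3.
By induction, the statement is established for all N ≥ 10.
Hence the smallest such M is 10.

M = 10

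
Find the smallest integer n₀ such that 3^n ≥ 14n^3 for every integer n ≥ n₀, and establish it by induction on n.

At n = 8: 6561 < 7168, so the inequality fails and n₀ ≥ 9. We prove 3^n ≥ 14n^3 for all n ≥ 9.
When n = 9: 3^n = 19683 and 14n^3 = 10206, so 19683 ≥ 10206.
Inductive step: suppose the statement holds for some p ≥ 9, so 3^p ≥ 14p^3.
Then 3^(p + 1) = 3·(3^p) ≥ 3·(14p^3).
Also, for p ≥ 9 we have 3·(14p^3) ≥ 14(p+1)^3, since 3 ≥ (1 + 1/p)^3 for all p ≥ 9.
Combining, 3^(p + 1) ≥ 14(p+1)^3.
By the principle of mathematical induction, the result holds for all n ≥ 9.
Hence the smallest such n₀ is 9.

n₀ = 9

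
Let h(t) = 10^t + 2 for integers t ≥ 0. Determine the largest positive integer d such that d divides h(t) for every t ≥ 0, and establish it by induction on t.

d = 3

Computing the first values: h(0) = 3 and h(1) = 12; gcd(3, 12) = 3, so d ≤ 3.
We prove 3 | 10^t + 2 for all t ≥ 0 by induction on t.
For the base case t = 0: h(0) = 3 = 3·(1), so 3 | h(0).
Inductive step: assume the claim holds for t = i, i.e. 3 | h(i). Then
h(i+1) = 10^(i+1) + 2 = 10·(10^i + 2) - 18 = 10·h(i) - 18. The first term is divisible by 3 by the inductive hypothesis, and -18 is divisible by 3. Hence 3 | h(i+1).
Hence, by induction on t, the claim holds for every t ≥ 0.
Therefore the largest such d is 3.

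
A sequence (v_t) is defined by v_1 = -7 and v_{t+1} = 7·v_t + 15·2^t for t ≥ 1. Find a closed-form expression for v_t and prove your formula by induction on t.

v_t = -3·2^t - 7^(t - 1)

Computing the first terms: v_1 = -7, v_2 = -19, v_3 = -73. This suggests v_t = -3·2^t - 7^(t - 1).
When t = 1: the formula gives -7 = -7 = v_1.
Inductive step: suppose the statement holds for some p ≥ 1, so v_p = -3·2^p - 7^(p - 1).
Then v_{p+1} = 7·v_p + 15·2^p = 7·(-3·2^p - 7^(p - 1)) + 15·2^p = -3·2^(p + 1) - 7^p = -3·2^(p+1) - 7^((p+1) - 1),
which is the claimed formula at t = p+1.
This completes the induction.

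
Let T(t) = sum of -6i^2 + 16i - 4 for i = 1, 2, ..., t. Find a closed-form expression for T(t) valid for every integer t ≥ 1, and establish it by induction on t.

We claim T(t) = -t(t - 3)(2t + 1) for all t ≥ 1.
For the base case t = 1: T(1) = 6, and the closed form gives 6. They agree.
Inductive step: assume the claim holds for t = i, so T(i) = i(-2i^2 + 5i + 3).
Then T(i+1) = T(i) + (-6i^2 + 4i + 6) = (i(-2i^2 + 5i + 3)) + (-6i^2 + 4i + 6).
Simplifying, T(i+1) = -(i - 2)(i + 1)(2i + 3) = -(i+1)((i+1) - 3)(2(i+1) + 1),
which is the closed form with t = i+1.
This completes the induction.

T(t) = -t(t - 3)(2t + 1)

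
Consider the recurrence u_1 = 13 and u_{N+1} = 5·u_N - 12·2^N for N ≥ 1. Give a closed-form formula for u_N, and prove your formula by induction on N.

u_N = 2^(N + 2) + 5^N

Computing the first terms: u_1 = 13, u_2 = 41, u_3 = 157. This suggests u_N = 2^(N + 2) + 5^N.
When N = 1: the formula gives 13 = 13 = u_1.
Suppose the result is true for N = k, so u_k = 2^(k + 2) + 5^k.
Then u_{k+1} = 5·u_k - 12·2^k = 5·(2^(k + 2) + 5^k) - 12·2^k = 2^(k + 3) + 5^(k + 1) = 2^((k+1) + 2) + 5^(k+1),
which is the claimed formula at N = k+1.
This completes the induction.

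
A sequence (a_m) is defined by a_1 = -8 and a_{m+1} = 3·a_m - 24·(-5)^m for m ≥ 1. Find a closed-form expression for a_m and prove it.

a_m = 3(-5)^m + 7·3^(m - 1)

Computing the first terms: a_1 = -8, a_2 = 96, a_3 = -312. This suggests a_m = 3(-5)^m + 7·3^(m - 1).
Base case (m = 1): the formula gives -8 = -8 = a_1.
Inductive step: assume the claim holds for m = k, so a_k = 3(-5)^k + 7·3^(k - 1).
Then a_{k+1} = 3·a_k - 24·(-5)^k = 3·(3(-5)^k + 7·3^(k - 1)) - 24·(-5)^k = 3(-5)^(k + 1) + 7·3^k = 3(-5)^(k+1) + 7·3^((k+1) - 1),
which is the claimed formula at m = k+1.
Hence, by induction on m, the claim holds for every m ≥ 1.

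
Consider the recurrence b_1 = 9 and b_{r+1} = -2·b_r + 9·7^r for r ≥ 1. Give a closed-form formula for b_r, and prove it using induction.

b_r = -(-2)^r + 7^r

Computing the first terms: b_1 = 9, b_2 = 45, b_3 = 351. This suggests b_r = -(-2)^r + 7^r.
Base case (r = 1): the formula gives 9 = 9 = b_1.
Inductive step: assume the claim holds for r = m, so b_m = -(-2)^m + 7^m.
Then b_{m+1} = -2·b_m + 9·7^m = -2·(-(-2)^m + 7^m) + 9·7^m = -(-2)^(m + 1) + 7^(m + 1),
which is the claimed formula at r = m+1.
This completes the induction.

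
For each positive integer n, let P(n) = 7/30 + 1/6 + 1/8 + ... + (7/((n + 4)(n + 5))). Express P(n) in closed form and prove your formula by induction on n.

We claim P(n) = 7n/(5(n + 5)) for all n ≥ 1.
Base step (n = 1): P(1) = 7/30, and the closed form gives 7/30. They agree.
Inductive step: assume the claim holds for n = j, so P(j) = 7j/(5(j + 5)).
Then P(j+1) = P(j) + (7/((j + 5)(j + 6))) = (7j/(5(j + 5))) + (7/((j + 5)(j + 6))).
Simplifying, P(j+1) = 7(j + 1)/(5(j + 6)) = 7(j+1)/(5((j+1) + 5)),
which is the closed form with n = j+1.
Hence, by induction on n, the claim holds for every n ≥ 1.

P(n) = 7n/(5(n + 5))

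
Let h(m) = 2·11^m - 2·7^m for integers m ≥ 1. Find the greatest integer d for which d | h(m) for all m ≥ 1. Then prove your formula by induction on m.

d = 8

Computing the first values: h(1) = 8 and h(2) = 144; gcd(8, 144) = 8, so d ≤ 8.
We prove 8 | 2·11^m - 2·7^m for all m ≥ 1 by induction on m.
For the base case m = 1: h(1) = 8 = 8·(1), so 8 | h(1).
Suppose the result is true for m = j, i.e. 8 | h(j). Then
h(j+1) − 11·h(j) = (2·11^(j+1) - 2·7^(j+1)) − 11·(2·11^j - 2·7^j) = (-2)·7^j·(7 − 11) = (8)·7^j. Since 8 | h(j) by the inductive hypothesis, 8 | 11·h(j); and 8 | 8 since 8 = 8·1. Therefore 8 | h(j+1).
This completes the induction.
Therefore the largest such d is 8.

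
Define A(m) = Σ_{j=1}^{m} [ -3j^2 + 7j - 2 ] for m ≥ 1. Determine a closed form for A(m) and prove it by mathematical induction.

A(m) = -m(m^2 - 2m - 1)

We claim A(m) = -m(m^2 - 2m - 1) for all m ≥ 1.
For the base case m = 1: A(1) = 2, and the closed form gives 2. They agree.
For the inductive step, assume it holds for an arbitrary j ≥ 1, so A(j) = j(-j^2 + 2j + 1).
Then A(j+1) = A(j) + (-3j^2 + j + 2) = (j(-j^2 + 2j + 1)) + (-3j^2 + j + 2).
Simplifying, A(j+1) = -(j + 1)(j^2 - 2) = -(j+1)((j+1)^2 - 2(j+1) - 1),
which is the closed form with m = j+1.
Hence, by induction on m, the claim holds for every m ≥ 1.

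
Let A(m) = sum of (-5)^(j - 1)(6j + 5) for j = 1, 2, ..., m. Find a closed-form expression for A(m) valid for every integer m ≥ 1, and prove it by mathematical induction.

We claim A(m) = -(-5)^m(m + 1) + 1 for all m ≥ 1.
When m = 1: A(1) = 11, and the closed form gives 11. They agree.
Inductive step: assume the claim holds for m = j, so A(j) = -(-5)^j(j + 1) + 1.
Then A(j+1) = A(j) + ((-5)^j(6j + 11)) = (-(-5)^j(j + 1) + 1) + ((-5)^j(6j + 11)).
Simplifying, A(j+1) = 5(-5)^j·j + 10(-5)^j + 1 = -(-5)^(j+1)((j+1) + 1) + 1,
which is the closed form with m = j+1.
Hence, by induction on m, the claim holds for every m ≥ 1.

A(m) = -(-5)^m(m + 1) + 1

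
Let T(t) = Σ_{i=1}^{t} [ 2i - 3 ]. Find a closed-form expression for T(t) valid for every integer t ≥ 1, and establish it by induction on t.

T(t) = t(t - 2)

We claim T(t) = t(t - 2) for all t ≥ 1.
Base step (t = 1): T(1) = -1, and the closed form gives -1. They agree.
Inductive step: suppose the statement holds for some i ≥ 1, so T(i) = i(i - 2).
Then T(i+1) = T(i) + (2i - 1) = (i(i - 2)) + (2i - 1).
Simplifying, T(i+1) = (i - 1)(i + 1) = (i+1)((i+1) - 2),
which is the closed form with t = i+1.
By the principle of mathematical induction, the result holds for all t ≥ 1.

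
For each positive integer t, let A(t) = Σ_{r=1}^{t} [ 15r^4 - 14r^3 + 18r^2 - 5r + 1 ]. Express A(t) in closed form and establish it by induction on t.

A(t) = t(3t^4 + 4t^3 + 4t^2 + 3t + 1)

We claim A(t) = t(3t^4 + 4t^3 + 4t^2 + 3t + 1) for all t ≥ 1.
For the base case t = 1: A(1) = 15, and the closed form gives 15. They agree.
Inductive step: suppose the statement holds for some r ≥ 1, so A(r) = r(3r^4 + 4r^3 + 4r^2 + 3r + 1).
Then A(r+1) = A(r) + (15r^4 + 46r^3 + 66r^2 + 49r + 15) = (r(3r^4 + 4r^3 + 4r^2 + 3r + 1)) + (15r^4 + 46r^3 + 66r^2 + 49r + 15).
Simplifying, A(r+1) = (r + 1)(3r^4 + 16r^3 + 34r^2 + 35r + 15) = (r+1)(3(r+1)^4 + 4(r+1)^3 + 4(r+1)^2 + 3(r+1) + 1),
which is the closed form with t = r+1.
By induction, the statement is established for all t ≥ 1.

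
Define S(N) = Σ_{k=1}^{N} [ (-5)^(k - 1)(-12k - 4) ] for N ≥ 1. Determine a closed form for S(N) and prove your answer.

S(N) = (-5)^N(2N + 1) - 1

We claim S(N) = (-5)^N(2N + 1) - 1 for all N ≥ 1.
When N = 1: S(1) = -16, and the closed form gives -16. They agree.
Inductive step: assume the claim holds for N = k, so S(k) = (-5)^k(2k + 1) - 1.
Then S(k+1) = S(k) + ((-5)^k(-12k - 16)) = ((-5)^k(2k + 1) - 1) + ((-5)^k(-12k - 16)).
Simplifying, S(k+1) = -10(-5)^k·k - 15(-5)^k - 1 = (-5)^(k+1)(2(k+1) + 1) - 1,
which is the closed form with N = k+1.
By induction, the statement is established for all N ≥ 1.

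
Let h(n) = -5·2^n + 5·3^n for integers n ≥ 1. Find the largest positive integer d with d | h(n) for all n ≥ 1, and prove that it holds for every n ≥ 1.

Computing the first values: h(1) = 5 and h(2) = 25; gcd(5, 25) = 5, so d ≤ 5.
We prove 5 | -5·2^n + 5·3^n for all n ≥ 1 by induction on n.
When n = 1: h(1) = 5 = 5·(1), so 5 | h(1).
Suppose the result is true for n = j, i.e. 5 | h(j). Then
h(j+1) − 3·h(j) = (-5·2^(j+1) + 5·3^(j+1)) − 3·(-5·2^j + 5·3^j) = (-5)·2^j·(2 − 3) = (5)·2^j. Since 5 | h(j) by the inductive hypothesis, 5 | 3·h(j); and 5 | 5 since 5 = 5·1. Therefore 5 | h(j+1).
By the principle of mathematical induction, the result holds for all n ≥ 1.
Therefore the largest such d is 5.

d = 5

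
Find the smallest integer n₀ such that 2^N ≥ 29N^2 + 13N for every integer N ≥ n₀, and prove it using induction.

At N = 12: 4096 < 4332, so the inequality fails and n₀ ≥ 13. We prove 2^N ≥ 29N^2 + 13N for all N ≥ 13.
Base case (N = 13): 2^N = 8192 and 29N^2 + 13N = 5070, so 8192 ≥ 5070.
Suppose the result is true for N = p, so 2^p ≥ 29p^2 + 13p.
Then 2^(p + 1) = 2·(2^p) ≥ 2·(29p^2 + 13p).
Also, for p ≥ 13 we have 2·(29p^2 + 13p) ≥ 29(p+1)^2 + 13(p+1), since 2·(29p^2 + 13p) − (29(p+1)^2 + 13(p+1)) = 29p^2 - 45p - 42, which is nonnegative for all p ≥ 13.
Combining, 2^(p + 1) ≥ 29(p+1)^2 + 13(p+1).
Hence, by induction on N, the claim holds for every N ≥ 13.
Hence the smallest such n₀ is 13.

n₀ = 13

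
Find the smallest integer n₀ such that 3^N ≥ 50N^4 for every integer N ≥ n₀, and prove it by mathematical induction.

n₀ = 13

At N = 12: 531441 < 1036800, so the inequality fails and n₀ ≥ 13. We prove 3^N ≥ 50N^4 for all N ≥ 13.
When N = 13: 3^N = 1594323 and 50N^4 = 1428050, so 1594323 ≥ 1428050.
Suppose the result is true for N = r, so 3^r ≥ 50r^4.
Then 3^(r + 1) = 3·(3^r) ≥ 3·(50r^4).
Also, for r ≥ 13 we have 3·(50r^4) ≥ 50(r+1)^4, since 3 ≥ (1 + 1/r)^4 for all r ≥ 13.
Combining, 3^(r + 1) ≥ 50(r+1)^4.
Hence, by induction on N, the claim holds for every N ≥ 13.
Hence the smallest such n₀ is 13.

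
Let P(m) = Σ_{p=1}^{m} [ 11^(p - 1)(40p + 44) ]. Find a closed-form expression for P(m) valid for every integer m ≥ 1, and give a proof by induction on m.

P(m) = 4·11^m(m + 1) - 4

We claim P(m) = 4·11^m(m + 1) - 4 for all m ≥ 1.
When m = 1: P(1) = 84, and the closed form gives 84. They agree.
Inductive step: suppose the statement holds for some p ≥ 1, so P(p) = 4·11^p(p + 1) - 4.
Then P(p+1) = P(p) + (11^p(40p + 84)) = (4·11^p(p + 1) - 4) + (11^p(40p + 84)).
Simplifying, P(p+1) = 44·11^p·p + 88·11^p - 4 = 4·11^(p+1)((p+1) + 1) - 4,
which is the closed form with m = p+1.
By induction, the statement is established for all m ≥ 1.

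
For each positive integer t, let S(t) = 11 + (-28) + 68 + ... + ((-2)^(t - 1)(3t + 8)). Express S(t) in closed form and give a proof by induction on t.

We claim S(t) = -(-2)^t(t + 3) + 3 for all t ≥ 1.
When t = 1: S(1) = 11, and the closed form gives 11. They agree.
Suppose the result is true for t = m, so S(m) = -(-2)^m(m + 3) + 3.
Then S(m+1) = S(m) + ((-2)^m(3m + 11)) = (-(-2)^m(m + 3) + 3) + ((-2)^m(3m + 11)).
Simplifying, S(m+1) = -(-2)^(m + 1)m - (-2)^(m + 3) + 3 = -(-2)^(m+1)((m+1) + 3) + 3,
which is the closed form with t = m+1.
By the principle of mathematical induction, the result holds for all t ≥ 1.

S(t) = -(-2)^t(t + 3) + 3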